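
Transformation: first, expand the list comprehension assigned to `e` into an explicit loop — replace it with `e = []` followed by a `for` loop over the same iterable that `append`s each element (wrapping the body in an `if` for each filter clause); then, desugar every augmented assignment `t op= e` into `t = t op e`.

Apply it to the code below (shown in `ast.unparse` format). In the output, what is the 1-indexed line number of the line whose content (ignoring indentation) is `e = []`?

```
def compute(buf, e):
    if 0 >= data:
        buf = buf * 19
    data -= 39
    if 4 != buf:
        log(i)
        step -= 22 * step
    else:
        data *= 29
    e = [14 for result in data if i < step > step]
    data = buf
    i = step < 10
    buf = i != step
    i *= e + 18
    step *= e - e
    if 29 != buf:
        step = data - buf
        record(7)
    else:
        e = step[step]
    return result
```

10

Transformed code:
def compute(buf, e):
    if 0 >= data:
        buf = buf * 19
    data = data - 39
    if 4 != buf:
        log(i)
        step = step - 22 * step
    else:
        data = data * 29
    e = []
    for result in data:
        if i < step > step:
            e.append(14)
    data = buf
    i = step < 10
    buf = i != step
    i = i * (e + 18)
    step = step * (e - e)
    if 29 != buf:
        step = data - buf
        record(7)
    else:
        e = step[step]
    return result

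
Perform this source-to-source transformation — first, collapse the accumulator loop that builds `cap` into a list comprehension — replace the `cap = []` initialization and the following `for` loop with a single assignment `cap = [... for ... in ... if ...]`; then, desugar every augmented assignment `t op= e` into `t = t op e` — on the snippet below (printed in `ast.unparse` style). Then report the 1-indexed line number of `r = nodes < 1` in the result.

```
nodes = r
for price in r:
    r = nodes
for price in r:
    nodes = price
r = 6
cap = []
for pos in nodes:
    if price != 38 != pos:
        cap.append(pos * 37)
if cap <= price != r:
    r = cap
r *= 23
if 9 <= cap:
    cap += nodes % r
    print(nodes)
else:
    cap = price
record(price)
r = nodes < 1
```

17

Transformed code:
nodes = r
for price in r:
    r = nodes
for price in r:
    nodes = price
r = 6
cap = [pos * 37 for pos in nodes if price != 38 != pos]
if cap <= price != r:
    r = cap
r = r * 23
if 9 <= cap:
    cap = cap + nodes % r
    print(nodes)
else:
    cap = price
record(price)
r = nodes < 1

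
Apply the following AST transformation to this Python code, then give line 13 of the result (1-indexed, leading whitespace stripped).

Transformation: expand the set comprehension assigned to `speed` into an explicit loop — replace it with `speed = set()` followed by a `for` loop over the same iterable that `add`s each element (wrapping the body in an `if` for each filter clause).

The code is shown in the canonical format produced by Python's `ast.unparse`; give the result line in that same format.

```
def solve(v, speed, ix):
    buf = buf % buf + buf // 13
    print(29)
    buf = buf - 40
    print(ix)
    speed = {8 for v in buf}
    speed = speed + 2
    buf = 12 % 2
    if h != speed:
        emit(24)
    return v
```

return v

Transformed code:
def solve(v, speed, ix):
    buf = buf % buf + buf // 13
    print(29)
    buf = buf - 40
    print(ix)
    speed = set()
    for v in buf:
        speed.add(8)
    speed = speed + 2
    buf = 12 % 2
    if h != speed:
        emit(24)
    return v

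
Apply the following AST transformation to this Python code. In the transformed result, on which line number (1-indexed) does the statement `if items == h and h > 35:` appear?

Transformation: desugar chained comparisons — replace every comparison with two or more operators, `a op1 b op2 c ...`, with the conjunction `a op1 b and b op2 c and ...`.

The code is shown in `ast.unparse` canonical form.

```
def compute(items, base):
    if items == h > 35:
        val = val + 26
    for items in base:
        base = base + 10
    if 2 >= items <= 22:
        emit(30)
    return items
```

Transformed code:
def compute(items, base):
    if items == h and h > 35:
        val = val + 26
    for items in base:
        base = base + 10
    if 2 >= items and items <= 22:
        emit(30)
    return items

2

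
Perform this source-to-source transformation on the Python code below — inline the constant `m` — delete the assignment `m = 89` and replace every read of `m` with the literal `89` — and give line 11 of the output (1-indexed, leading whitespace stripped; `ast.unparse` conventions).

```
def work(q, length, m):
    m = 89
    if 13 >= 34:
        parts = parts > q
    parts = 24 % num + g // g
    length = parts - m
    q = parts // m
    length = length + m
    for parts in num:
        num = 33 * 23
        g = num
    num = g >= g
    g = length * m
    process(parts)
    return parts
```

Transformed code:
def work(q, length, m):
    if 13 >= 34:
        parts = parts > q
    parts = 24 % num + g // g
    length = parts - 89
    q = parts // 89
    length = length + 89
    for parts in num:
        num = 33 * 23
        g = num
    num = g >= g
    g = length * 89
    process(parts)
    return parts

num = g >= g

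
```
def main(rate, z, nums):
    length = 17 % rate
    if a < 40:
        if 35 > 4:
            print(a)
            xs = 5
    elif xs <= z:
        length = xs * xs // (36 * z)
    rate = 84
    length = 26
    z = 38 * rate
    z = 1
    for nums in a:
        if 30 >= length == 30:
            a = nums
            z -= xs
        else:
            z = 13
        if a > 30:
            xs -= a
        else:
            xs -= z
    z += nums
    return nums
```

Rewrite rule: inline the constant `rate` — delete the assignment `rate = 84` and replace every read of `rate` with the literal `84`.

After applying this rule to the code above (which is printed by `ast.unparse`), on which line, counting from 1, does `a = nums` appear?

Transformed code:
def main(rate, z, nums):
    length = 17 % 84
    if a < 40:
        if 35 > 4:
            print(a)
            xs = 5
    elif xs <= z:
        length = xs * xs // (36 * z)
    length = 26
    z = 38 * 84
    z = 1
    for nums in a:
        if 30 >= length == 30:
            a = nums
            z -= xs
        else:
            z = 13
        if a > 30:
            xs -= a
        else:
            xs -= z
    z += nums
    return nums

14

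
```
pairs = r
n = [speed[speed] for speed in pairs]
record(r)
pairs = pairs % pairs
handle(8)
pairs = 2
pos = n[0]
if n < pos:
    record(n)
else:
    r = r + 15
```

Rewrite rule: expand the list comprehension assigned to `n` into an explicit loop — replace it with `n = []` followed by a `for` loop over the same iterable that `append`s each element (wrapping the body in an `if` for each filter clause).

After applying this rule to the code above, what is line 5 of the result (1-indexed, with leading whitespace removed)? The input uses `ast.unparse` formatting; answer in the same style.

record(r)

Transformed code:
pairs = r
n = []
for speed in pairs:
    n.append(speed[speed])
record(r)
pairs = pairs % pairs
handle(8)
pairs = 2
pos = n[0]
if n < pos:
    record(n)
else:
    r = r + 15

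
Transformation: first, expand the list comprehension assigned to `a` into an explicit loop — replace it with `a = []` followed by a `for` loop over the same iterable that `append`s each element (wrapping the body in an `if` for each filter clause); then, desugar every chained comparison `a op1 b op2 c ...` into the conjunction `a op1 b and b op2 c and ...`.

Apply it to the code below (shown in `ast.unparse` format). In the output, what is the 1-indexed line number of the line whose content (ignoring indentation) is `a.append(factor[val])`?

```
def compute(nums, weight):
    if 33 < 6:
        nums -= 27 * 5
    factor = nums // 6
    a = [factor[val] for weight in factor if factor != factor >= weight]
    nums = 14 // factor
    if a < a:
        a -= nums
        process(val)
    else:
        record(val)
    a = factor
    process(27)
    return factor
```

Transformed code:
def compute(nums, weight):
    if 33 < 6:
        nums -= 27 * 5
    factor = nums // 6
    a = []
    for weight in factor:
        if factor != factor and factor >= weight:
            a.append(factor[val])
    nums = 14 // factor
    if a < a:
        a -= nums
        process(val)
    else:
        record(val)
    a = factor
    process(27)
    return factor

8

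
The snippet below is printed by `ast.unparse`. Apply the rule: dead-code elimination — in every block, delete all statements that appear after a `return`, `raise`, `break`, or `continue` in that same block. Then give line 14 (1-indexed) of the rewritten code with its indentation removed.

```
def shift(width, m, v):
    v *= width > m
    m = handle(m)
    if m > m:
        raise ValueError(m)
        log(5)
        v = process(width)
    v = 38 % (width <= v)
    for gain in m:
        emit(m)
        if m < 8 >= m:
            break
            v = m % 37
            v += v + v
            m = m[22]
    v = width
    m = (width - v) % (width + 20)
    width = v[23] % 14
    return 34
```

Transformed code:
def shift(width, m, v):
    v *= width > m
    m = handle(m)
    if m > m:
        raise ValueError(m)
    v = 38 % (width <= v)
    for gain in m:
        emit(m)
        if m < 8 >= m:
            break
    v = width
    m = (width - v) % (width + 20)
    width = v[23] % 14
    return 34

return 34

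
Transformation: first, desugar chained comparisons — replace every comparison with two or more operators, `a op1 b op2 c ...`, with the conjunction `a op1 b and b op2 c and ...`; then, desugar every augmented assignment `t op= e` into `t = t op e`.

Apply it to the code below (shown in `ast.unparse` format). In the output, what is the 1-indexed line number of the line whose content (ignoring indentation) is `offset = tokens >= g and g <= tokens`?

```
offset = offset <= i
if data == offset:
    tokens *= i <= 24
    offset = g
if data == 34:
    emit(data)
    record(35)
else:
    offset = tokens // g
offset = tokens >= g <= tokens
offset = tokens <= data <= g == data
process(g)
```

10

Transformed code:
offset = offset <= i
if data == offset:
    tokens = tokens * (i <= 24)
    offset = g
if data == 34:
    emit(data)
    record(35)
else:
    offset = tokens // g
offset = tokens >= g and g <= tokens
offset = tokens <= data and data <= g and (g == data)
process(g)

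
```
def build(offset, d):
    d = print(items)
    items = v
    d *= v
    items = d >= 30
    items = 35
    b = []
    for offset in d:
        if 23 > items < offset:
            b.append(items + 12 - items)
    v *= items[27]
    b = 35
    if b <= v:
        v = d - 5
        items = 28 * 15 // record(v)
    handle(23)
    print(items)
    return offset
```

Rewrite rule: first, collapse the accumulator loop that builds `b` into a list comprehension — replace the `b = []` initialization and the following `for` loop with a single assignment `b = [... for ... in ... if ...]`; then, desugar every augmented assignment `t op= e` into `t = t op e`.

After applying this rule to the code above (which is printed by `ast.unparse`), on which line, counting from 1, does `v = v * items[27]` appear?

8

Transformed code:
def build(offset, d):
    d = print(items)
    items = v
    d = d * v
    items = d >= 30
    items = 35
    b = [items + 12 - items for offset in d if 23 > items < offset]
    v = v * items[27]
    b = 35
    if b <= v:
        v = d - 5
        items = 28 * 15 // record(v)
    handle(23)
    print(items)
    return offset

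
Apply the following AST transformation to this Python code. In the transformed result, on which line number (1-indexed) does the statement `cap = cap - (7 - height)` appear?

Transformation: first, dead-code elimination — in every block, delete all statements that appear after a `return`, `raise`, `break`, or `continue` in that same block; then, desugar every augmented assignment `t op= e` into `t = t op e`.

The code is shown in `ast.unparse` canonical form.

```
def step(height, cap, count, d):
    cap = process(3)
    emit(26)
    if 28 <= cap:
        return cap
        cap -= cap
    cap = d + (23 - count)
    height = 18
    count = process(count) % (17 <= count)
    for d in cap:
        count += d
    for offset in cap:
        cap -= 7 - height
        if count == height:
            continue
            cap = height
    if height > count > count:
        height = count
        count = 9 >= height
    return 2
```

Transformed code:
def step(height, cap, count, d):
    cap = process(3)
    emit(26)
    if 28 <= cap:
        return cap
    cap = d + (23 - count)
    height = 18
    count = process(count) % (17 <= count)
    for d in cap:
        count = count + d
    for offset in cap:
        cap = cap - (7 - height)
        if count == height:
            continue
    if height > count > count:
        height = count
        count = 9 >= height
    return 2

12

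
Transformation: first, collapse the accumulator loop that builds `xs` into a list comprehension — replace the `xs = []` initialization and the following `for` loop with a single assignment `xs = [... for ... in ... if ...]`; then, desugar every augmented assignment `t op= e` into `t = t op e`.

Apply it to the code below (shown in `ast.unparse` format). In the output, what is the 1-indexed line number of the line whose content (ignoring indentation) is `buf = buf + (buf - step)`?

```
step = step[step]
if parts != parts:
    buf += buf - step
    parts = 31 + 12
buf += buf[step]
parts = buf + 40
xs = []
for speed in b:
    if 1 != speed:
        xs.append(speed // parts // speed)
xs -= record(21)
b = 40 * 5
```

Transformed code:
step = step[step]
if parts != parts:
    buf = buf + (buf - step)
    parts = 31 + 12
buf = buf + buf[step]
parts = buf + 40
xs = [speed // parts // speed for speed in b if 1 != speed]
xs = xs - record(21)
b = 40 * 5

3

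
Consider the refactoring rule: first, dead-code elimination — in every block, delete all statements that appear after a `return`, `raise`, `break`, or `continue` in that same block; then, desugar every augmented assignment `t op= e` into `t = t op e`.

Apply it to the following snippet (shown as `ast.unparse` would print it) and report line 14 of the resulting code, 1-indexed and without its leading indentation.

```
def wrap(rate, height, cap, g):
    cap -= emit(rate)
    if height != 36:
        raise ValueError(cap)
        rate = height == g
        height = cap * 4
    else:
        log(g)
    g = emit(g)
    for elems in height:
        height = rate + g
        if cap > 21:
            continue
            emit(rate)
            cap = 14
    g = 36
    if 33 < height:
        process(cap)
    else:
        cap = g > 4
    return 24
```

Transformed code:
def wrap(rate, height, cap, g):
    cap = cap - emit(rate)
    if height != 36:
        raise ValueError(cap)
    else:
        log(g)
    g = emit(g)
    for elems in height:
        height = rate + g
        if cap > 21:
            continue
    g = 36
    if 33 < height:
        process(cap)
    else:
        cap = g > 4
    return 24

process(cap)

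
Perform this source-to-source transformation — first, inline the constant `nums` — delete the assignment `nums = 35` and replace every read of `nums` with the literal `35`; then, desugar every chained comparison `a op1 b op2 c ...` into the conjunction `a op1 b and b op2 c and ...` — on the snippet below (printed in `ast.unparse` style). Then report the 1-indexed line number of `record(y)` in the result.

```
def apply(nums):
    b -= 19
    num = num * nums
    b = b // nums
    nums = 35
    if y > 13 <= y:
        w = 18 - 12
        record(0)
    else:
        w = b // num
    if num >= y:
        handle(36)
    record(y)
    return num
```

Transformed code:
def apply(nums):
    b -= 19
    num = num * 35
    b = b // 35
    if y > 13 and 13 <= y:
        w = 18 - 12
        record(0)
    else:
        w = b // num
    if num >= y:
        handle(36)
    record(y)
    return num

12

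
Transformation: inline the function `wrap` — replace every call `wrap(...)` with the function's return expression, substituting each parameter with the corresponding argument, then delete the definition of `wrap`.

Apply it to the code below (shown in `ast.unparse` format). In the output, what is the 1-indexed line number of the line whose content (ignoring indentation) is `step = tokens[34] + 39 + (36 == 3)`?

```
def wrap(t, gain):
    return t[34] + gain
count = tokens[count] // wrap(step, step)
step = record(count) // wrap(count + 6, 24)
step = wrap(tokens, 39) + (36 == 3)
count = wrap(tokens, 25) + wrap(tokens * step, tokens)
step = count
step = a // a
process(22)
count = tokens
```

3

Transformed code:
count = tokens[count] // (step[34] + step)
step = record(count) // ((count + 6)[34] + 24)
step = tokens[34] + 39 + (36 == 3)
count = tokens[34] + 25 + ((tokens * step)[34] + tokens)
step = count
step = a // a
process(22)
count = tokens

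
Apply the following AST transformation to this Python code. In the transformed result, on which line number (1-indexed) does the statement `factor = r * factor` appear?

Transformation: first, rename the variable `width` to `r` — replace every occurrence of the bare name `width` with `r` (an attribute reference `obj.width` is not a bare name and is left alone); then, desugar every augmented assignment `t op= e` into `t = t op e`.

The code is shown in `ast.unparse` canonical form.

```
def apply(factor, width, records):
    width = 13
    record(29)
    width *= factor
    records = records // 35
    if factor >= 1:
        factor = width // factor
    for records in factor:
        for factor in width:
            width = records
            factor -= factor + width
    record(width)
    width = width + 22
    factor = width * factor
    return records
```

14

Transformed code:
def apply(factor, r, records):
    r = 13
    record(29)
    r = r * factor
    records = records // 35
    if factor >= 1:
        factor = r // factor
    for records in factor:
        for factor in r:
            r = records
            factor = factor - (factor + r)
    record(r)
    r = r + 22
    factor = r * factor
    return records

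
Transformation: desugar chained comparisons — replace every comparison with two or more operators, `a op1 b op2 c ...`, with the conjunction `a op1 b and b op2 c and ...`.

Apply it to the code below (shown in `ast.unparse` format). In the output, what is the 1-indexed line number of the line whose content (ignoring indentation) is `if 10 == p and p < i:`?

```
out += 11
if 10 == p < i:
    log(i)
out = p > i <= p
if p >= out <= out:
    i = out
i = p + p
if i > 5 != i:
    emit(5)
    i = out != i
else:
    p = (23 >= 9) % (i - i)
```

2

Transformed code:
out += 11
if 10 == p and p < i:
    log(i)
out = p > i and i <= p
if p >= out and out <= out:
    i = out
i = p + p
if i > 5 and 5 != i:
    emit(5)
    i = out != i
else:
    p = (23 >= 9) % (i - i)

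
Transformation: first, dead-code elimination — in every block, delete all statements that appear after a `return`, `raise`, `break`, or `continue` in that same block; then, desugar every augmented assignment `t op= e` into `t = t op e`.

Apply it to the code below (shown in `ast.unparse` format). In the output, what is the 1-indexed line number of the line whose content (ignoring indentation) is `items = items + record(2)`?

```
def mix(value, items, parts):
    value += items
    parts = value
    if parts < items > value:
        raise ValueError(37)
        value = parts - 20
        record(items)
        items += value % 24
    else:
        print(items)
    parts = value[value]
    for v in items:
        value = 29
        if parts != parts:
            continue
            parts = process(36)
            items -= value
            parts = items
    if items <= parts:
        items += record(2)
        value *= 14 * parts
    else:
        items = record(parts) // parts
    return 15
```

14

Transformed code:
def mix(value, items, parts):
    value = value + items
    parts = value
    if parts < items > value:
        raise ValueError(37)
    else:
        print(items)
    parts = value[value]
    for v in items:
        value = 29
        if parts != parts:
            continue
    if items <= parts:
        items = items + record(2)
        value = value * (14 * parts)
    else:
        items = record(parts) // parts
    return 15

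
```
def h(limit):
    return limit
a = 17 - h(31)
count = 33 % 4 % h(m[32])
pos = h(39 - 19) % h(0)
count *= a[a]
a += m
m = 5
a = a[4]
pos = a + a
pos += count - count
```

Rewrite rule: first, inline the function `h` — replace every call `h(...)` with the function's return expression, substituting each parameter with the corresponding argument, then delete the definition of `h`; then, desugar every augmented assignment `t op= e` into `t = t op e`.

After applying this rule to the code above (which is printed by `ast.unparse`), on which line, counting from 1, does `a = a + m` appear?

5

Transformed code:
a = 17 - 31
count = 33 % 4 % m[32]
pos = (39 - 19) % 0
count = count * a[a]
a = a + m
m = 5
a = a[4]
pos = a + a
pos = pos + (count - count)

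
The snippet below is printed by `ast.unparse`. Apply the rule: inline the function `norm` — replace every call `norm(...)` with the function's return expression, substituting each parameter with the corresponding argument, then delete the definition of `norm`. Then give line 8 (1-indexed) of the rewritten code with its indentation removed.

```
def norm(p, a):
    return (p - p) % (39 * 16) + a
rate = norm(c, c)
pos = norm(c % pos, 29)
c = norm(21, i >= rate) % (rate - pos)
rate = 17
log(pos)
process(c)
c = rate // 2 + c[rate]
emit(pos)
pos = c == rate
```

Transformed code:
rate = (c - c) % (39 * 16) + c
pos = (c % pos - c % pos) % (39 * 16) + 29
c = ((21 - 21) % (39 * 16) + (i >= rate)) % (rate - pos)
rate = 17
log(pos)
process(c)
c = rate // 2 + c[rate]
emit(pos)
pos = c == rate

emit(pos)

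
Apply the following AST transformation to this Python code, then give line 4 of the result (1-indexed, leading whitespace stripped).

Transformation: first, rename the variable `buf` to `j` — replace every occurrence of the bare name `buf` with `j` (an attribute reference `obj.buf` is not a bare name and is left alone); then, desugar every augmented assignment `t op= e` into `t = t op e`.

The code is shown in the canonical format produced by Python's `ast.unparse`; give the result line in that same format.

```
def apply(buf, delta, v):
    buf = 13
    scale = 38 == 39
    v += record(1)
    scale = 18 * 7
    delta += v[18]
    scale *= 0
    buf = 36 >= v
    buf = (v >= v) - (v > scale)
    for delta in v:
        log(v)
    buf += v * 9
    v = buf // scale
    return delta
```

Transformed code:
def apply(j, delta, v):
    j = 13
    scale = 38 == 39
    v = v + record(1)
    scale = 18 * 7
    delta = delta + v[18]
    scale = scale * 0
    j = 36 >= v
    j = (v >= v) - (v > scale)
    for delta in v:
        log(v)
    j = j + v * 9
    v = j // scale
    return delta

v = v + record(1)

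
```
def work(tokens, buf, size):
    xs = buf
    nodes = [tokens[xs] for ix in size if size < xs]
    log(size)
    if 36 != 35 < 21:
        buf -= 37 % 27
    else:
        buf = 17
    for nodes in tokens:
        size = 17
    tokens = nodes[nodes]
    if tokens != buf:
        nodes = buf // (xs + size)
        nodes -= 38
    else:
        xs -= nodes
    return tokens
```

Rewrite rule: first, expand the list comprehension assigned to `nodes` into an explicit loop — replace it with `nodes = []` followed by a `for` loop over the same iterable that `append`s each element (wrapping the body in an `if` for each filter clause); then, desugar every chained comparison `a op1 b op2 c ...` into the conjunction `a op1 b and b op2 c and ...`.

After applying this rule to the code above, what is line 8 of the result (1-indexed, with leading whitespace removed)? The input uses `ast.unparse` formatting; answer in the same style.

if 36 != 35 and 35 < 21:

Transformed code:
def work(tokens, buf, size):
    xs = buf
    nodes = []
    for ix in size:
        if size < xs:
            nodes.append(tokens[xs])
    log(size)
    if 36 != 35 and 35 < 21:
        buf -= 37 % 27
    else:
        buf = 17
    for nodes in tokens:
        size = 17
    tokens = nodes[nodes]
    if tokens != buf:
        nodes = buf // (xs + size)
        nodes -= 38
    else:
        xs -= nodes
    return tokens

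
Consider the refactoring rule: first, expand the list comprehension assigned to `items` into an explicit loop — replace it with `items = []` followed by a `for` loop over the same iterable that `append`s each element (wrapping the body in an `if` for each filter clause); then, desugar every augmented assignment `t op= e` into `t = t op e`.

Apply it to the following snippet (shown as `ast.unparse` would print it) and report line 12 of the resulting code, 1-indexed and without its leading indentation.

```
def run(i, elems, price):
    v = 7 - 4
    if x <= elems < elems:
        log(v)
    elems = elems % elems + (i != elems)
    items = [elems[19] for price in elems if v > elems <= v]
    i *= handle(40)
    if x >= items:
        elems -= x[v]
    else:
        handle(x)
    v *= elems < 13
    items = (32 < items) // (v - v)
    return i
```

Transformed code:
def run(i, elems, price):
    v = 7 - 4
    if x <= elems < elems:
        log(v)
    elems = elems % elems + (i != elems)
    items = []
    for price in elems:
        if v > elems <= v:
            items.append(elems[19])
    i = i * handle(40)
    if x >= items:
        elems = elems - x[v]
    else:
        handle(x)
    v = v * (elems < 13)
    items = (32 < items) // (v - v)
    return i

elems = elems - x[v]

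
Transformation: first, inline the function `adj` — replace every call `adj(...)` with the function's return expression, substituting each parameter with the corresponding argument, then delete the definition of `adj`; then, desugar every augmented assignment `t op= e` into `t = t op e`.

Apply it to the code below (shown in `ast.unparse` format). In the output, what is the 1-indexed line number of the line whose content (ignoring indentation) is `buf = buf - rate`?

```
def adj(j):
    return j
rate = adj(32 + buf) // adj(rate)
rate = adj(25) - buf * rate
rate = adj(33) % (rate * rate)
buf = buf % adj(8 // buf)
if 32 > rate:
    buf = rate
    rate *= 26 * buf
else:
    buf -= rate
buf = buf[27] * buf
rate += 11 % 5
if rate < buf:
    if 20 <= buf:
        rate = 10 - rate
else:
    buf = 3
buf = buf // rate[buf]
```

Transformed code:
rate = (32 + buf) // rate
rate = 25 - buf * rate
rate = 33 % (rate * rate)
buf = buf % (8 // buf)
if 32 > rate:
    buf = rate
    rate = rate * (26 * buf)
else:
    buf = buf - rate
buf = buf[27] * buf
rate = rate + 11 % 5
if rate < buf:
    if 20 <= buf:
        rate = 10 - rate
else:
    buf = 3
buf = buf // rate[buf]

9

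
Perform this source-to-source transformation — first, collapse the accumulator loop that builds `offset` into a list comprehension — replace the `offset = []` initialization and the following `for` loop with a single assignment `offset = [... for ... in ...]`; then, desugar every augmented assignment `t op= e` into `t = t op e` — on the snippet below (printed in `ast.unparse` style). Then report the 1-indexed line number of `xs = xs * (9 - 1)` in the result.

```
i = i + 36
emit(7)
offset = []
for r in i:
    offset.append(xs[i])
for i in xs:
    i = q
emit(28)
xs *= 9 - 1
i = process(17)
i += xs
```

7

Transformed code:
i = i + 36
emit(7)
offset = [xs[i] for r in i]
for i in xs:
    i = q
emit(28)
xs = xs * (9 - 1)
i = process(17)
i = i + xs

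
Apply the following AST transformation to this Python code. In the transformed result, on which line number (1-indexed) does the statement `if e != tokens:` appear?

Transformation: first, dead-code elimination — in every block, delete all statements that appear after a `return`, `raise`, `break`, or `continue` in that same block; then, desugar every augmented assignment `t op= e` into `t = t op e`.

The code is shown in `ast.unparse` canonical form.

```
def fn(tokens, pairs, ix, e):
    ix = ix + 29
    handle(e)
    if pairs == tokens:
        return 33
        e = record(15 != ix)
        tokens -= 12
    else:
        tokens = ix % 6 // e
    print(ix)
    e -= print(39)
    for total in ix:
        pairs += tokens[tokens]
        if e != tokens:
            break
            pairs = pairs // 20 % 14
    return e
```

Transformed code:
def fn(tokens, pairs, ix, e):
    ix = ix + 29
    handle(e)
    if pairs == tokens:
        return 33
    else:
        tokens = ix % 6 // e
    print(ix)
    e = e - print(39)
    for total in ix:
        pairs = pairs + tokens[tokens]
        if e != tokens:
            break
    return e

12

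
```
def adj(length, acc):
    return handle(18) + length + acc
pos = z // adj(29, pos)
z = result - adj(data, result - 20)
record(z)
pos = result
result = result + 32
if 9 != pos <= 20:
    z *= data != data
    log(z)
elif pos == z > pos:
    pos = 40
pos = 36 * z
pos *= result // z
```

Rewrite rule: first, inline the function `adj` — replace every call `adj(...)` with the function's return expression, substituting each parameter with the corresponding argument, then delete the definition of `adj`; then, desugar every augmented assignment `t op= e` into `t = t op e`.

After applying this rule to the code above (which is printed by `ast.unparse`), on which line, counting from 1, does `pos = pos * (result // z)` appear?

12

Transformed code:
pos = z // (handle(18) + 29 + pos)
z = result - (handle(18) + data + (result - 20))
record(z)
pos = result
result = result + 32
if 9 != pos <= 20:
    z = z * (data != data)
    log(z)
elif pos == z > pos:
    pos = 40
pos = 36 * z
pos = pos * (result // z)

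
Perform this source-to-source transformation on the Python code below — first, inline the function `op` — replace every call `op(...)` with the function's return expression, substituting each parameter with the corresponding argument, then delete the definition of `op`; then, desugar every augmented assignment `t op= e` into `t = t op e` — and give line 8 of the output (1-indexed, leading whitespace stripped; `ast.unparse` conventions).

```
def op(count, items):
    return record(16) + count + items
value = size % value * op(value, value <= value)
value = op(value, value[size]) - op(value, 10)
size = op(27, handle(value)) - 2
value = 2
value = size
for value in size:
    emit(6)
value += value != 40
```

value = value + (value != 40)

Transformed code:
value = size % value * (record(16) + value + (value <= value))
value = record(16) + value + value[size] - (record(16) + value + 10)
size = record(16) + 27 + handle(value) - 2
value = 2
value = size
for value in size:
    emit(6)
value = value + (value != 40)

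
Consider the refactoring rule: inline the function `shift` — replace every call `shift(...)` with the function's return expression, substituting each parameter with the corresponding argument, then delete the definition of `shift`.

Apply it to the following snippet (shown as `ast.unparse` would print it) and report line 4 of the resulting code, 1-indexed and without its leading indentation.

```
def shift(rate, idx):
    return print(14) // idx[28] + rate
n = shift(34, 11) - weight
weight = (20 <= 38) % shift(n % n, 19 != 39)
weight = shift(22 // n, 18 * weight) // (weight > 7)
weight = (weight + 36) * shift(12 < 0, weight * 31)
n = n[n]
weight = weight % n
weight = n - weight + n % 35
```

weight = (weight + 36) * (print(14) // (weight * 31)[28] + (12 < 0))

Transformed code:
n = print(14) // 11[28] + 34 - weight
weight = (20 <= 38) % (print(14) // (19 != 39)[28] + n % n)
weight = (print(14) // (18 * weight)[28] + 22 // n) // (weight > 7)
weight = (weight + 36) * (print(14) // (weight * 31)[28] + (12 < 0))
n = n[n]
weight = weight % n
weight = n - weight + n % 35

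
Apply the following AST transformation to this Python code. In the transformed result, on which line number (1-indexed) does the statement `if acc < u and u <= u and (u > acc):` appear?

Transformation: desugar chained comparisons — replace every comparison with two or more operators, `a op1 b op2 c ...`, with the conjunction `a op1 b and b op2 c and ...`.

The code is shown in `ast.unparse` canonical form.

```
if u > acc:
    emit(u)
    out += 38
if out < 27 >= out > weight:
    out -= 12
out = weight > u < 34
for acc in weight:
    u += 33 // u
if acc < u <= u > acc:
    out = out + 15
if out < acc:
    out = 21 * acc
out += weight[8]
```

Transformed code:
if u > acc:
    emit(u)
    out += 38
if out < 27 and 27 >= out and (out > weight):
    out -= 12
out = weight > u and u < 34
for acc in weight:
    u += 33 // u
if acc < u and u <= u and (u > acc):
    out = out + 15
if out < acc:
    out = 21 * acc
out += weight[8]

9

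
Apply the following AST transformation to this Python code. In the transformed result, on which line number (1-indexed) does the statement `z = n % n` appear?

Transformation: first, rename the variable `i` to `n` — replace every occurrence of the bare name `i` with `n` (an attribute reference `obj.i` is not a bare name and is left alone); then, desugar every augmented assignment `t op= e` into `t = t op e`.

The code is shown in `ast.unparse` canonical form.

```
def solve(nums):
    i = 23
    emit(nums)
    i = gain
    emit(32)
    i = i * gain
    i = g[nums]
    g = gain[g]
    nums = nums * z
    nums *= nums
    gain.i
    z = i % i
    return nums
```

Transformed code:
def solve(nums):
    n = 23
    emit(nums)
    n = gain
    emit(32)
    n = n * gain
    n = g[nums]
    g = gain[g]
    nums = nums * z
    nums = nums * nums
    gain.i
    z = n % n
    return nums

12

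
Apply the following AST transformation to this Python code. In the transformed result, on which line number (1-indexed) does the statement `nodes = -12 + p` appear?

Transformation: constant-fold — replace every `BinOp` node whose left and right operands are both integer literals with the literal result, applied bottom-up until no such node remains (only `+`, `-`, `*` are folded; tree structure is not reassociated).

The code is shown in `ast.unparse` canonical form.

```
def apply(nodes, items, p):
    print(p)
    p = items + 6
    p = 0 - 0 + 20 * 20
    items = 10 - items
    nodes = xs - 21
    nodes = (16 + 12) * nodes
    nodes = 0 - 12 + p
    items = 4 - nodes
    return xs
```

Transformed code:
def apply(nodes, items, p):
    print(p)
    p = items + 6
    p = 400
    items = 10 - items
    nodes = xs - 21
    nodes = 28 * nodes
    nodes = -12 + p
    items = 4 - nodes
    return xs

8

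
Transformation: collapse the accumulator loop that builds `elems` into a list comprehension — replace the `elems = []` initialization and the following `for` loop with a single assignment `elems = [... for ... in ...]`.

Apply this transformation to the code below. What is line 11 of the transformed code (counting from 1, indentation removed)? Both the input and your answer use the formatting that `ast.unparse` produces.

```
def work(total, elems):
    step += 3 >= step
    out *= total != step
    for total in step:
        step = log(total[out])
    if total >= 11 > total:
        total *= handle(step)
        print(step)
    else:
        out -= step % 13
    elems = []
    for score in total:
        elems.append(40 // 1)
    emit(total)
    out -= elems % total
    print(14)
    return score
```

Transformed code:
def work(total, elems):
    step += 3 >= step
    out *= total != step
    for total in step:
        step = log(total[out])
    if total >= 11 > total:
        total *= handle(step)
        print(step)
    else:
        out -= step % 13
    elems = [40 // 1 for score in total]
    emit(total)
    out -= elems % total
    print(14)
    return score

elems = [40 // 1 for score in total]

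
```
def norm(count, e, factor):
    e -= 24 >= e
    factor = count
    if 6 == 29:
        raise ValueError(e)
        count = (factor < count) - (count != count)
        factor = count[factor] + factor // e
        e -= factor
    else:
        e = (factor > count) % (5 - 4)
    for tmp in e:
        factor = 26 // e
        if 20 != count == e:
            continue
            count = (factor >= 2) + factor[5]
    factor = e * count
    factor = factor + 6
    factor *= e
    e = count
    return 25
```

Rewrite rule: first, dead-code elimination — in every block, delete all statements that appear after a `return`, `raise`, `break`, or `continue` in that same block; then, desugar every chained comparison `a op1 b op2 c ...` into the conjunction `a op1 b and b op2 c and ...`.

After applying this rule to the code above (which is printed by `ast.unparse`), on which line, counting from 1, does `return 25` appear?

16

Transformed code:
def norm(count, e, factor):
    e -= 24 >= e
    factor = count
    if 6 == 29:
        raise ValueError(e)
    else:
        e = (factor > count) % (5 - 4)
    for tmp in e:
        factor = 26 // e
        if 20 != count and count == e:
            continue
    factor = e * count
    factor = factor + 6
    factor *= e
    e = count
    return 25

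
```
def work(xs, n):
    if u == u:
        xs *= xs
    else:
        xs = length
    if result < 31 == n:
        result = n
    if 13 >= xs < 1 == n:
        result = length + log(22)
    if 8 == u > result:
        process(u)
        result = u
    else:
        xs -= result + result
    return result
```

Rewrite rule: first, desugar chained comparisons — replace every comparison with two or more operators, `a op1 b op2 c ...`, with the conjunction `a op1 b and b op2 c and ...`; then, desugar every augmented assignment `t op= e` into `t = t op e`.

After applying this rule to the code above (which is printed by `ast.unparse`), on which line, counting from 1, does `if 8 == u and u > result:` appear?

Transformed code:
def work(xs, n):
    if u == u:
        xs = xs * xs
    else:
        xs = length
    if result < 31 and 31 == n:
        result = n
    if 13 >= xs and xs < 1 and (1 == n):
        result = length + log(22)
    if 8 == u and u > result:
        process(u)
        result = u
    else:
        xs = xs - (result + result)
    return result

10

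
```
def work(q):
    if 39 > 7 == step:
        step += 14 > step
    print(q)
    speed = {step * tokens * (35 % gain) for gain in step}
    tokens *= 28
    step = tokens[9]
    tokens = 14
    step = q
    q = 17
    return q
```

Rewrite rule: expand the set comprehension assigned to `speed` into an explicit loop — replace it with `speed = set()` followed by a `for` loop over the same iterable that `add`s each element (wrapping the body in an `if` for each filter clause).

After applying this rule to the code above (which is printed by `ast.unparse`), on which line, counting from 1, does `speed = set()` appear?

Transformed code:
def work(q):
    if 39 > 7 == step:
        step += 14 > step
    print(q)
    speed = set()
    for gain in step:
        speed.add(step * tokens * (35 % gain))
    tokens *= 28
    step = tokens[9]
    tokens = 14
    step = q
    q = 17
    return q

5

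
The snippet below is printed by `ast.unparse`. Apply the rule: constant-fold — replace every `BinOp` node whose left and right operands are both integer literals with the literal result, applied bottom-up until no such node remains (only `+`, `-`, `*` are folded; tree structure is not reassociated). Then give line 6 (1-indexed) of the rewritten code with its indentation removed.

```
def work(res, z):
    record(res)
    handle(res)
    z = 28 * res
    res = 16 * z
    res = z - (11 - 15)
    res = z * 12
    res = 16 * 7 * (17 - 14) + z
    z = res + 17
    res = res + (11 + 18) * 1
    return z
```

res = z - -4

Transformed code:
def work(res, z):
    record(res)
    handle(res)
    z = 28 * res
    res = 16 * z
    res = z - -4
    res = z * 12
    res = 336 + z
    z = res + 17
    res = res + 29
    return z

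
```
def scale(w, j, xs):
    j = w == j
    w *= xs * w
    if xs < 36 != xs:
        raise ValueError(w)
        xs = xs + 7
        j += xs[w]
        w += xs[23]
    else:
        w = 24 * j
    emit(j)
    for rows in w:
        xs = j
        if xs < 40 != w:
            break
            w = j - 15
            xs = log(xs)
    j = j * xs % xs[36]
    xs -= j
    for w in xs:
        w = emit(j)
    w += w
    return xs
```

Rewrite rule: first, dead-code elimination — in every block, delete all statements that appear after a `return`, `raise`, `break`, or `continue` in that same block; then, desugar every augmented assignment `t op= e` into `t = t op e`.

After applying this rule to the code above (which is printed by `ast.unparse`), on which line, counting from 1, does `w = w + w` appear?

17

Transformed code:
def scale(w, j, xs):
    j = w == j
    w = w * (xs * w)
    if xs < 36 != xs:
        raise ValueError(w)
    else:
        w = 24 * j
    emit(j)
    for rows in w:
        xs = j
        if xs < 40 != w:
            break
    j = j * xs % xs[36]
    xs = xs - j
    for w in xs:
        w = emit(j)
    w = w + w
    return xs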